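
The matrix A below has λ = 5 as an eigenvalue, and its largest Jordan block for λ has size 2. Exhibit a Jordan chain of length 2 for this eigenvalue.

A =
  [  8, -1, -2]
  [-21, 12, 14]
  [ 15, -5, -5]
A Jordan chain for λ = 5 of length 2:
v_1 = (3, -21, 15)ᵀ
v_2 = (1, 0, 0)ᵀ

Let N = A − (5)·I. We want v_2 with N^2 v_2 = 0 but N^1 v_2 ≠ 0; then v_{j-1} := N · v_j for j = 2, …, 2.

Pick v_2 = (1, 0, 0)ᵀ.
Then v_1 = N · v_2 = (3, -21, 15)ᵀ.

Sanity check: (A − (5)·I) v_1 = (0, 0, 0)ᵀ = 0. ✓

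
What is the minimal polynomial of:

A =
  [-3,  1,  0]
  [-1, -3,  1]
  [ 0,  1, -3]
x^3 + 9*x^2 + 27*x + 27

The characteristic polynomial is χ_A(x) = (x + 3)^3, so the eigenvalues are known. The minimal polynomial is
  m_A(x) = Π_λ (x − λ)^{k_λ}
where k_λ is the size of the *largest* Jordan block for λ (equivalently, the smallest k with (A − λI)^k v = 0 for every generalised eigenvector v of λ).

  λ = -3: largest Jordan block has size 3, contributing (x + 3)^3

So m_A(x) = (x + 3)^3 = x^3 + 9*x^2 + 27*x + 27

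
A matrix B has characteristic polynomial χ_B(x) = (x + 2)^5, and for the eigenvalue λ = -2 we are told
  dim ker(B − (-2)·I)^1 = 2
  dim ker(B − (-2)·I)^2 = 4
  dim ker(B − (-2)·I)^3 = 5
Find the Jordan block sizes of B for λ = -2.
Block sizes for λ = -2: [3, 2]

From the dimensions of kernels of powers, the number of Jordan blocks of size at least j is d_j − d_{j−1} where d_j = dim ker(N^j) (with d_0 = 0). Computing the differences gives [2, 2, 1].
The number of blocks of size exactly k is (#blocks of size ≥ k) − (#blocks of size ≥ k + 1), so the partition is: 1 block(s) of size 2, 1 block(s) of size 3.
In nonincreasing order the block sizes are [3, 2].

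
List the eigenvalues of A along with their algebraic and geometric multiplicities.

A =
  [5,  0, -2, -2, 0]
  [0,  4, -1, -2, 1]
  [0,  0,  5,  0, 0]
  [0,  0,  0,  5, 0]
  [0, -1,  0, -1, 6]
λ = 5: alg = 5, geom = 3

Step 1 — factor the characteristic polynomial to read off the algebraic multiplicities:
  χ_A(x) = (x - 5)^5

Step 2 — compute geometric multiplicities via the rank-nullity identity g(λ) = n − rank(A − λI):
  rank(A − (5)·I) = 2, so dim ker(A − (5)·I) = n − 2 = 3

Summary:
  λ = 5: algebraic multiplicity = 5, geometric multiplicity = 3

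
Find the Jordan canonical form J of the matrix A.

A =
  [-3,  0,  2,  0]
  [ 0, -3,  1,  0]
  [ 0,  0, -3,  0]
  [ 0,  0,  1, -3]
J_2(-3) ⊕ J_1(-3) ⊕ J_1(-3)

The characteristic polynomial is
  det(x·I − A) = x^4 + 12*x^3 + 54*x^2 + 108*x + 81 = (x + 3)^4

Eigenvalues and multiplicities (the geometric multiplicity of λ is n − rank(A − λI), which equals the number of Jordan blocks for λ):
  λ = -3: algebraic multiplicity = 4, geometric multiplicity = 3

Determining the block sizes for each eigenvalue:
  λ = -3: 3 blocks summing to 4 forces exactly one block of size 2 and the rest size 1 → block sizes [2, 1, 1]

Assembling the blocks gives a Jordan form
J =
  [-3,  1,  0,  0]
  [ 0, -3,  0,  0]
  [ 0,  0, -3,  0]
  [ 0,  0,  0, -3]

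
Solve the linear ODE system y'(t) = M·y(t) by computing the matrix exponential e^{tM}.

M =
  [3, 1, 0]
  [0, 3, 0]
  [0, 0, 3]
e^{tM} =
  [exp(3*t), t*exp(3*t), 0]
  [0, exp(3*t), 0]
  [0, 0, exp(3*t)]

Strategy: write M = P · J · P⁻¹ where J is a Jordan canonical form, so e^{tM} = P · e^{tJ} · P⁻¹, and e^{tJ} can be computed block-by-block.

M has Jordan form
J =
  [3, 1, 0]
  [0, 3, 0]
  [0, 0, 3]
(up to reordering of blocks).

Per-block formulas:
  For a 2×2 Jordan block J_2(3): exp(t · J_2(3)) = e^(3t)·(I + t·N), where N is the 2×2 nilpotent shift.
  For a 1×1 block at λ = 3: exp(t · [3]) = [e^(3t)].

After assembling e^{tJ} and conjugating by P, we get:

e^{tM} =
  [exp(3*t), t*exp(3*t), 0]
  [0, exp(3*t), 0]
  [0, 0, exp(3*t)]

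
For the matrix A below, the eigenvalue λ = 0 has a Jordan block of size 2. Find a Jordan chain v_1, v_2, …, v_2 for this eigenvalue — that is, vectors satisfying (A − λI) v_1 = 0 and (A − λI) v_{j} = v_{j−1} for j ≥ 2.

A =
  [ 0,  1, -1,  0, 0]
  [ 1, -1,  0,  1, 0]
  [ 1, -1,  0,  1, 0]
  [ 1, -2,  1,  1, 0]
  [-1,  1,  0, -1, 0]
A Jordan chain for λ = 0 of length 2:
v_1 = (0, 1, 1, 1, -1)ᵀ
v_2 = (1, 0, 0, 0, 0)ᵀ

Let N = A − (0)·I. We want v_2 with N^2 v_2 = 0 but N^1 v_2 ≠ 0; then v_{j-1} := N · v_j for j = 2, …, 2.

Pick v_2 = (1, 0, 0, 0, 0)ᵀ.
Then v_1 = N · v_2 = (0, 1, 1, 1, -1)ᵀ.

Sanity check: (A − (0)·I) v_1 = (0, 0, 0, 0, 0)ᵀ = 0. ✓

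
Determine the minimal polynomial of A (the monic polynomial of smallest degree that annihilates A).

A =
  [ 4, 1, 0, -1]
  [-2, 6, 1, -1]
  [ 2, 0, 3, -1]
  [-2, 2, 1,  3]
x^2 - 8*x + 16

The characteristic polynomial is χ_A(x) = (x - 4)^4, so the eigenvalues are known. The minimal polynomial is
  m_A(x) = Π_λ (x − λ)^{k_λ}
where k_λ is the size of the *largest* Jordan block for λ (equivalently, the smallest k with (A − λI)^k v = 0 for every generalised eigenvector v of λ).

  λ = 4: largest Jordan block has size 2, contributing (x − 4)^2

So m_A(x) = (x - 4)^2 = x^2 - 8*x + 16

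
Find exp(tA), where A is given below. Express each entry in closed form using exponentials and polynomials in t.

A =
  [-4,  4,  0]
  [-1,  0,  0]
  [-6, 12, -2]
e^{tA} =
  [-2*t*exp(-2*t) + exp(-2*t), 4*t*exp(-2*t), 0]
  [-t*exp(-2*t), 2*t*exp(-2*t) + exp(-2*t), 0]
  [-6*t*exp(-2*t), 12*t*exp(-2*t), exp(-2*t)]

Strategy: write A = P · J · P⁻¹ where J is a Jordan canonical form, so e^{tA} = P · e^{tJ} · P⁻¹, and e^{tJ} can be computed block-by-block.

A has Jordan form
J =
  [-2,  1,  0]
  [ 0, -2,  0]
  [ 0,  0, -2]
(up to reordering of blocks).

Per-block formulas:
  For a 1×1 block at λ = -2: exp(t · [-2]) = [e^(-2t)].
  For a 2×2 Jordan block J_2(-2): exp(t · J_2(-2)) = e^(-2t)·(I + t·N), where N is the 2×2 nilpotent shift.

After assembling e^{tJ} and conjugating by P, we get:

e^{tA} =
  [-2*t*exp(-2*t) + exp(-2*t), 4*t*exp(-2*t), 0]
  [-t*exp(-2*t), 2*t*exp(-2*t) + exp(-2*t), 0]
  [-6*t*exp(-2*t), 12*t*exp(-2*t), exp(-2*t)]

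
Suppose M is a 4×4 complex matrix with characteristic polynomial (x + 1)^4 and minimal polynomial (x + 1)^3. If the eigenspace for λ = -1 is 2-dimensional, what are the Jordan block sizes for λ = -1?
Block sizes for λ = -1: [3, 1]

Step 1 — from the characteristic polynomial, algebraic multiplicity of λ = -1 is 4. From dim ker(M − (-1)·I) = 2, there are exactly 2 Jordan blocks for λ = -1.
Step 2 — from the minimal polynomial, the factor (x + 1)^3 tells us the largest block for λ = -1 has size 3.
Step 3 — with total size 4, 2 blocks, and largest block 3, the block sizes (in nonincreasing order) are [3, 1].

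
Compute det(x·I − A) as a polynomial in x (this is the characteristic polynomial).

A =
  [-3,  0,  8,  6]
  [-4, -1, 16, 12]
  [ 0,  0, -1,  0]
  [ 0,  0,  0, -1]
x^4 + 6*x^3 + 12*x^2 + 10*x + 3

Expanding det(x·I − A) (e.g. by cofactor expansion or by noting that A is similar to its Jordan form J, which has the same characteristic polynomial as A) gives
  χ_A(x) = x^4 + 6*x^3 + 12*x^2 + 10*x + 3
which factors as (x + 1)^3*(x + 3). The eigenvalues (with algebraic multiplicities) are λ = -3 with multiplicity 1, λ = -1 with multiplicity 3.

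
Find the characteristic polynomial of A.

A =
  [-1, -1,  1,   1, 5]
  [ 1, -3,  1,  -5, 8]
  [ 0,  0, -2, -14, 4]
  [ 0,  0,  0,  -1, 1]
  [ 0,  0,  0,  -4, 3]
x^5 + 4*x^4 + x^3 - 10*x^2 - 4*x + 8

Expanding det(x·I − A) (e.g. by cofactor expansion or by noting that A is similar to its Jordan form J, which has the same characteristic polynomial as A) gives
  χ_A(x) = x^5 + 4*x^4 + x^3 - 10*x^2 - 4*x + 8
which factors as (x - 1)^2*(x + 2)^3. The eigenvalues (with algebraic multiplicities) are λ = -2 with multiplicity 3, λ = 1 with multiplicity 2.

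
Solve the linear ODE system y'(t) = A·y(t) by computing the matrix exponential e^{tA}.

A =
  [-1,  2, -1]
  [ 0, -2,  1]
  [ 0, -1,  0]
e^{tA} =
  [exp(-t), -t^2*exp(-t)/2 + 2*t*exp(-t), t^2*exp(-t)/2 - t*exp(-t)]
  [0, -t*exp(-t) + exp(-t), t*exp(-t)]
  [0, -t*exp(-t), t*exp(-t) + exp(-t)]

Strategy: write A = P · J · P⁻¹ where J is a Jordan canonical form, so e^{tA} = P · e^{tJ} · P⁻¹, and e^{tJ} can be computed block-by-block.

A has Jordan form
J =
  [-1,  1,  0]
  [ 0, -1,  1]
  [ 0,  0, -1]
(up to reordering of blocks).

Per-block formulas:
  For a 3×3 Jordan block J_3(-1): exp(t · J_3(-1)) = e^(-1t)·(I + t·N + (t^2/2)·N^2), where N is the 3×3 nilpotent shift.

After assembling e^{tJ} and conjugating by P, we get:

e^{tA} =
  [exp(-t), -t^2*exp(-t)/2 + 2*t*exp(-t), t^2*exp(-t)/2 - t*exp(-t)]
  [0, -t*exp(-t) + exp(-t), t*exp(-t)]
  [0, -t*exp(-t), t*exp(-t) + exp(-t)]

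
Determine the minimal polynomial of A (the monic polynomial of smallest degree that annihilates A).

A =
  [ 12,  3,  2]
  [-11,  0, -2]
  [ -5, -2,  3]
x^3 - 15*x^2 + 75*x - 125

The characteristic polynomial is χ_A(x) = (x - 5)^3, so the eigenvalues are known. The minimal polynomial is
  m_A(x) = Π_λ (x − λ)^{k_λ}
where k_λ is the size of the *largest* Jordan block for λ (equivalently, the smallest k with (A − λI)^k v = 0 for every generalised eigenvector v of λ).

  λ = 5: largest Jordan block has size 3, contributing (x − 5)^3

So m_A(x) = (x - 5)^3 = x^3 - 15*x^2 + 75*x - 125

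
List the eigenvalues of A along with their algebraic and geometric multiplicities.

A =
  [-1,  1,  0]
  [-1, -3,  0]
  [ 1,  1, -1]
λ = -2: alg = 2, geom = 1; λ = -1: alg = 1, geom = 1

Step 1 — factor the characteristic polynomial to read off the algebraic multiplicities:
  χ_A(x) = (x + 1)*(x + 2)^2

Step 2 — compute geometric multiplicities via the rank-nullity identity g(λ) = n − rank(A − λI):
  rank(A − (-2)·I) = 2, so dim ker(A − (-2)·I) = n − 2 = 1
  rank(A − (-1)·I) = 2, so dim ker(A − (-1)·I) = n − 2 = 1

Summary:
  λ = -2: algebraic multiplicity = 2, geometric multiplicity = 1
  λ = -1: algebraic multiplicity = 1, geometric multiplicity = 1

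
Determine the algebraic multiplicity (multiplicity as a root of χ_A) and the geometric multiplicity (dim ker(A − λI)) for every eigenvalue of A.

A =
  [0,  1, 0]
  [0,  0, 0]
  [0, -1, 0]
λ = 0: alg = 3, geom = 2

Step 1 — factor the characteristic polynomial to read off the algebraic multiplicities:
  χ_A(x) = x^3

Step 2 — compute geometric multiplicities via the rank-nullity identity g(λ) = n − rank(A − λI):
  rank(A − (0)·I) = 1, so dim ker(A − (0)·I) = n − 1 = 2

Summary:
  λ = 0: algebraic multiplicity = 3, geometric multiplicity = 2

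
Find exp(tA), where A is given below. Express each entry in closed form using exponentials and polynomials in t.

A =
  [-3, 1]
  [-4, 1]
e^{tA} =
  [-2*t*exp(-t) + exp(-t), t*exp(-t)]
  [-4*t*exp(-t), 2*t*exp(-t) + exp(-t)]

Strategy: write A = P · J · P⁻¹ where J is a Jordan canonical form, so e^{tA} = P · e^{tJ} · P⁻¹, and e^{tJ} can be computed block-by-block.

A has Jordan form
J =
  [-1,  1]
  [ 0, -1]
(up to reordering of blocks).

Per-block formulas:
  For a 2×2 Jordan block J_2(-1): exp(t · J_2(-1)) = e^(-1t)·(I + t·N), where N is the 2×2 nilpotent shift.

After assembling e^{tJ} and conjugating by P, we get:

e^{tA} =
  [-2*t*exp(-t) + exp(-t), t*exp(-t)]
  [-4*t*exp(-t), 2*t*exp(-t) + exp(-t)]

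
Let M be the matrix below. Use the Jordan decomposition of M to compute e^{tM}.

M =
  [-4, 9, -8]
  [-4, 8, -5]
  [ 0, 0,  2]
e^{tM} =
  [-6*t*exp(2*t) + exp(2*t), 9*t*exp(2*t), 3*t^2*exp(2*t)/2 - 8*t*exp(2*t)]
  [-4*t*exp(2*t), 6*t*exp(2*t) + exp(2*t), t^2*exp(2*t) - 5*t*exp(2*t)]
  [0, 0, exp(2*t)]

Strategy: write M = P · J · P⁻¹ where J is a Jordan canonical form, so e^{tM} = P · e^{tJ} · P⁻¹, and e^{tJ} can be computed block-by-block.

M has Jordan form
J =
  [2, 1, 0]
  [0, 2, 1]
  [0, 0, 2]
(up to reordering of blocks).

Per-block formulas:
  For a 3×3 Jordan block J_3(2): exp(t · J_3(2)) = e^(2t)·(I + t·N + (t^2/2)·N^2), where N is the 3×3 nilpotent shift.

After assembling e^{tJ} and conjugating by P, we get:

e^{tM} =
  [-6*t*exp(2*t) + exp(2*t), 9*t*exp(2*t), 3*t^2*exp(2*t)/2 - 8*t*exp(2*t)]
  [-4*t*exp(2*t), 6*t*exp(2*t) + exp(2*t), t^2*exp(2*t) - 5*t*exp(2*t)]
  [0, 0, exp(2*t)]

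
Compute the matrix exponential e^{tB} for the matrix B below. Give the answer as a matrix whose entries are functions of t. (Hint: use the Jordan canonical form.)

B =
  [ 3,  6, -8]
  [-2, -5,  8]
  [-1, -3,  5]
e^{tB} =
  [2*t*exp(t) + exp(t), 6*t*exp(t), -8*t*exp(t)]
  [-2*t*exp(t), -6*t*exp(t) + exp(t), 8*t*exp(t)]
  [-t*exp(t), -3*t*exp(t), 4*t*exp(t) + exp(t)]

Strategy: write B = P · J · P⁻¹ where J is a Jordan canonical form, so e^{tB} = P · e^{tJ} · P⁻¹, and e^{tJ} can be computed block-by-block.

B has Jordan form
J =
  [1, 1, 0]
  [0, 1, 0]
  [0, 0, 1]
(up to reordering of blocks).

Per-block formulas:
  For a 2×2 Jordan block J_2(1): exp(t · J_2(1)) = e^(1t)·(I + t·N), where N is the 2×2 nilpotent shift.
  For a 1×1 block at λ = 1: exp(t · [1]) = [e^(1t)].

After assembling e^{tJ} and conjugating by P, we get:

e^{tB} =
  [2*t*exp(t) + exp(t), 6*t*exp(t), -8*t*exp(t)]
  [-2*t*exp(t), -6*t*exp(t) + exp(t), 8*t*exp(t)]
  [-t*exp(t), -3*t*exp(t), 4*t*exp(t) + exp(t)]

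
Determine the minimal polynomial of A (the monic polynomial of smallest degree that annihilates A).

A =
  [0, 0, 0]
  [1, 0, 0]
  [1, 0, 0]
x^2

The characteristic polynomial is χ_A(x) = x^3, so the eigenvalues are known. The minimal polynomial is
  m_A(x) = Π_λ (x − λ)^{k_λ}
where k_λ is the size of the *largest* Jordan block for λ (equivalently, the smallest k with (A − λI)^k v = 0 for every generalised eigenvector v of λ).

  λ = 0: largest Jordan block has size 2, contributing (x − 0)^2

So m_A(x) = x^2 = x^2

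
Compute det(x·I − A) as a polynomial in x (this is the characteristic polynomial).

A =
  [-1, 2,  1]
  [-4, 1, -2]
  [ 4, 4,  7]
x^3 - 7*x^2 + 11*x - 5

Expanding det(x·I − A) (e.g. by cofactor expansion or by noting that A is similar to its Jordan form J, which has the same characteristic polynomial as A) gives
  χ_A(x) = x^3 - 7*x^2 + 11*x - 5
which factors as (x - 5)*(x - 1)^2. The eigenvalues (with algebraic multiplicities) are λ = 1 with multiplicity 2, λ = 5 with multiplicity 1.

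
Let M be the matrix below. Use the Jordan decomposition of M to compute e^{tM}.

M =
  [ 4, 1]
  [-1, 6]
e^{tM} =
  [-t*exp(5*t) + exp(5*t), t*exp(5*t)]
  [-t*exp(5*t), t*exp(5*t) + exp(5*t)]

Strategy: write M = P · J · P⁻¹ where J is a Jordan canonical form, so e^{tM} = P · e^{tJ} · P⁻¹, and e^{tJ} can be computed block-by-block.

M has Jordan form
J =
  [5, 1]
  [0, 5]
(up to reordering of blocks).

Per-block formulas:
  For a 2×2 Jordan block J_2(5): exp(t · J_2(5)) = e^(5t)·(I + t·N), where N is the 2×2 nilpotent shift.

After assembling e^{tJ} and conjugating by P, we get:

e^{tM} =
  [-t*exp(5*t) + exp(5*t), t*exp(5*t)]
  [-t*exp(5*t), t*exp(5*t) + exp(5*t)]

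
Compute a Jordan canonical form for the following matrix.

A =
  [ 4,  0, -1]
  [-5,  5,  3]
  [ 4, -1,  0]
J_3(3)

The characteristic polynomial is
  det(x·I − A) = x^3 - 9*x^2 + 27*x - 27 = (x - 3)^3

Eigenvalues and multiplicities (the geometric multiplicity of λ is n − rank(A − λI), which equals the number of Jordan blocks for λ):
  λ = 3: algebraic multiplicity = 3, geometric multiplicity = 1

Determining the block sizes for each eigenvalue:
  λ = 3: one block (gm = 1), so the single block has size am = 3 → block sizes [3]

Assembling the blocks gives a Jordan form
J =
  [3, 1, 0]
  [0, 3, 1]
  [0, 0, 3]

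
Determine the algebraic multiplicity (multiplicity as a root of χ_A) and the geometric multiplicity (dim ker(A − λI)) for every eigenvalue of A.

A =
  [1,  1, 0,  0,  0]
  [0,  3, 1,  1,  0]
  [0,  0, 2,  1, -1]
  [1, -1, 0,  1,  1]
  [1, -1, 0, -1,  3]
λ = 2: alg = 5, geom = 2

Step 1 — factor the characteristic polynomial to read off the algebraic multiplicities:
  χ_A(x) = (x - 2)^5

Step 2 — compute geometric multiplicities via the rank-nullity identity g(λ) = n − rank(A − λI):
  rank(A − (2)·I) = 3, so dim ker(A − (2)·I) = n − 3 = 2

Summary:
  λ = 2: algebraic multiplicity = 5, geometric multiplicity = 2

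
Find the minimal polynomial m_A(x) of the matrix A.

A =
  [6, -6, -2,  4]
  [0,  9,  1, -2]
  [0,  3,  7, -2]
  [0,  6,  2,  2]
x^2 - 12*x + 36

The characteristic polynomial is χ_A(x) = (x - 6)^4, so the eigenvalues are known. The minimal polynomial is
  m_A(x) = Π_λ (x − λ)^{k_λ}
where k_λ is the size of the *largest* Jordan block for λ (equivalently, the smallest k with (A − λI)^k v = 0 for every generalised eigenvector v of λ).

  λ = 6: largest Jordan block has size 2, contributing (x − 6)^2

So m_A(x) = (x - 6)^2 = x^2 - 12*x + 36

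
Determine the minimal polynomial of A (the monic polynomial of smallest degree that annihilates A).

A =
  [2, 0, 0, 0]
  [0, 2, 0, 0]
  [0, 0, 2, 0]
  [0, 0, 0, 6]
x^2 - 8*x + 12

The characteristic polynomial is χ_A(x) = (x - 6)*(x - 2)^3, so the eigenvalues are known. The minimal polynomial is
  m_A(x) = Π_λ (x − λ)^{k_λ}
where k_λ is the size of the *largest* Jordan block for λ (equivalently, the smallest k with (A − λI)^k v = 0 for every generalised eigenvector v of λ).

  λ = 2: largest Jordan block has size 1, contributing (x − 2)
  λ = 6: largest Jordan block has size 1, contributing (x − 6)

So m_A(x) = (x - 6)*(x - 2) = x^2 - 8*x + 12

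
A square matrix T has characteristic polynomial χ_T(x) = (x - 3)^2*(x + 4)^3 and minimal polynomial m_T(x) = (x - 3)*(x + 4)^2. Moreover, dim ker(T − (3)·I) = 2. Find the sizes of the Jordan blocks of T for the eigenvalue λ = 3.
Block sizes for λ = 3: [1, 1]

Step 1 — from the characteristic polynomial, algebraic multiplicity of λ = 3 is 2. From dim ker(T − (3)·I) = 2, there are exactly 2 Jordan blocks for λ = 3.
Step 2 — from the minimal polynomial, the factor (x − 3) tells us the largest block for λ = 3 has size 1.
Step 3 — with total size 2, 2 blocks, and largest block 1, the block sizes (in nonincreasing order) are [1, 1].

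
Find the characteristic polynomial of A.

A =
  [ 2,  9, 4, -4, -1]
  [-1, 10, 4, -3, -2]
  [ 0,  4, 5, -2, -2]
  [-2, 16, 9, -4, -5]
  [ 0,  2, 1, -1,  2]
x^5 - 15*x^4 + 90*x^3 - 270*x^2 + 405*x - 243

Expanding det(x·I − A) (e.g. by cofactor expansion or by noting that A is similar to its Jordan form J, which has the same characteristic polynomial as A) gives
  χ_A(x) = x^5 - 15*x^4 + 90*x^3 - 270*x^2 + 405*x - 243
which factors as (x - 3)^5. The eigenvalues (with algebraic multiplicities) are λ = 3 with multiplicity 5.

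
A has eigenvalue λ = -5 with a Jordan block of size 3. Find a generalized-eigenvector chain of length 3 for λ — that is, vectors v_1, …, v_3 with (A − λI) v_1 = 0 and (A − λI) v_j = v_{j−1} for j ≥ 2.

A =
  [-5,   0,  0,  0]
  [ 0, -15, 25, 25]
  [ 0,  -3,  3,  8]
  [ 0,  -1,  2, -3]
A Jordan chain for λ = -5 of length 3:
v_1 = (0, 0, -2, 2)ᵀ
v_2 = (0, -10, -3, -1)ᵀ
v_3 = (0, 1, 0, 0)ᵀ

Let N = A − (-5)·I. We want v_3 with N^3 v_3 = 0 but N^2 v_3 ≠ 0; then v_{j-1} := N · v_j for j = 3, …, 2.

Pick v_3 = (0, 1, 0, 0)ᵀ.
Then v_2 = N · v_3 = (0, -10, -3, -1)ᵀ.
Then v_1 = N · v_2 = (0, 0, -2, 2)ᵀ.

Sanity check: (A − (-5)·I) v_1 = (0, 0, 0, 0)ᵀ = 0. ✓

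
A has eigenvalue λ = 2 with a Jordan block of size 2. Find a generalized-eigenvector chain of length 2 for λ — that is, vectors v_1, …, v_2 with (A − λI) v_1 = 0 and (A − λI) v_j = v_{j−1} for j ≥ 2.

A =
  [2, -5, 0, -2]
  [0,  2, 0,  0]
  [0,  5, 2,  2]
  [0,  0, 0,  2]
A Jordan chain for λ = 2 of length 2:
v_1 = (-5, 0, 5, 0)ᵀ
v_2 = (0, 1, 0, 0)ᵀ

Let N = A − (2)·I. We want v_2 with N^2 v_2 = 0 but N^1 v_2 ≠ 0; then v_{j-1} := N · v_j for j = 2, …, 2.

Pick v_2 = (0, 1, 0, 0)ᵀ.
Then v_1 = N · v_2 = (-5, 0, 5, 0)ᵀ.

Sanity check: (A − (2)·I) v_1 = (0, 0, 0, 0)ᵀ = 0. ✓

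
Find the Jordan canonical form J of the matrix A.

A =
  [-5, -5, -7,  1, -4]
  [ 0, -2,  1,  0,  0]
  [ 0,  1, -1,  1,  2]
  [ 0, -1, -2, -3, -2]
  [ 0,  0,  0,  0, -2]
J_1(-5) ⊕ J_3(-2) ⊕ J_1(-2)

The characteristic polynomial is
  det(x·I − A) = x^5 + 13*x^4 + 64*x^3 + 152*x^2 + 176*x + 80 = (x + 2)^4*(x + 5)

Eigenvalues and multiplicities (the geometric multiplicity of λ is n − rank(A − λI), which equals the number of Jordan blocks for λ):
  λ = -5: algebraic multiplicity = 1, geometric multiplicity = 1
  λ = -2: algebraic multiplicity = 4, geometric multiplicity = 2

Determining the block sizes for each eigenvalue:
  λ = -5: one block (gm = 1), so the single block has size am = 1 → block sizes [1]
  λ = -2: with am = 4 and gm = 2, the partition is not yet determined (e.g. several partitions of 4 into 2 parts exist). Let N = A − (-2)·I. Computing rank(N^1) = 3, rank(N^2) = 2, rank(N^3) = 1; the number of blocks of size ≥ j is rank(N^{j−1}) − rank(N^j), giving [2, 1, 1]. So we have 1 block(s) of size 3, 1 block(s) of size 1 → block sizes [3, 1]

Assembling the blocks gives a Jordan form
J =
  [-5,  0,  0,  0,  0]
  [ 0, -2,  1,  0,  0]
  [ 0,  0, -2,  1,  0]
  [ 0,  0,  0, -2,  0]
  [ 0,  0,  0,  0, -2]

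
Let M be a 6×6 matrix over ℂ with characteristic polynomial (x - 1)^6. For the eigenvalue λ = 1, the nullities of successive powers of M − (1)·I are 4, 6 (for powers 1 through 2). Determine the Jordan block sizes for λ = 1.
Block sizes for λ = 1: [2, 2, 1, 1]

From the dimensions of kernels of powers, the number of Jordan blocks of size at least j is d_j − d_{j−1} where d_j = dim ker(N^j) (with d_0 = 0). Computing the differences gives [4, 2].
The number of blocks of size exactly k is (#blocks of size ≥ k) − (#blocks of size ≥ k + 1), so the partition is: 2 block(s) of size 1, 2 block(s) of size 2.
In nonincreasing order the block sizes are [2, 2, 1, 1].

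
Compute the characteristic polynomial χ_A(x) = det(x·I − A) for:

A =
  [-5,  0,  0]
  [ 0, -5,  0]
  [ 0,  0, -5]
x^3 + 15*x^2 + 75*x + 125

Expanding det(x·I − A) (e.g. by cofactor expansion or by noting that A is similar to its Jordan form J, which has the same characteristic polynomial as A) gives
  χ_A(x) = x^3 + 15*x^2 + 75*x + 125
which factors as (x + 5)^3. The eigenvalues (with algebraic multiplicities) are λ = -5 with multiplicity 3.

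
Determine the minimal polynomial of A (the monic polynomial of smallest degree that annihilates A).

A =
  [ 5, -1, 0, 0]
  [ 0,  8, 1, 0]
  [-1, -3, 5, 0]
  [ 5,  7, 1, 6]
x^3 - 18*x^2 + 108*x - 216

The characteristic polynomial is χ_A(x) = (x - 6)^4, so the eigenvalues are known. The minimal polynomial is
  m_A(x) = Π_λ (x − λ)^{k_λ}
where k_λ is the size of the *largest* Jordan block for λ (equivalently, the smallest k with (A − λI)^k v = 0 for every generalised eigenvector v of λ).

  λ = 6: largest Jordan block has size 3, contributing (x − 6)^3

So m_A(x) = (x - 6)^3 = x^3 - 18*x^2 + 108*x - 216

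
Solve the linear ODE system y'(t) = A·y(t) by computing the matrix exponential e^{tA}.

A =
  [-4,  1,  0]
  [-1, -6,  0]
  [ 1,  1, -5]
e^{tA} =
  [t*exp(-5*t) + exp(-5*t), t*exp(-5*t), 0]
  [-t*exp(-5*t), -t*exp(-5*t) + exp(-5*t), 0]
  [t*exp(-5*t), t*exp(-5*t), exp(-5*t)]

Strategy: write A = P · J · P⁻¹ where J is a Jordan canonical form, so e^{tA} = P · e^{tJ} · P⁻¹, and e^{tJ} can be computed block-by-block.

A has Jordan form
J =
  [-5,  1,  0]
  [ 0, -5,  0]
  [ 0,  0, -5]
(up to reordering of blocks).

Per-block formulas:
  For a 2×2 Jordan block J_2(-5): exp(t · J_2(-5)) = e^(-5t)·(I + t·N), where N is the 2×2 nilpotent shift.
  For a 1×1 block at λ = -5: exp(t · [-5]) = [e^(-5t)].

After assembling e^{tJ} and conjugating by P, we get:

e^{tA} =
  [t*exp(-5*t) + exp(-5*t), t*exp(-5*t), 0]
  [-t*exp(-5*t), -t*exp(-5*t) + exp(-5*t), 0]
  [t*exp(-5*t), t*exp(-5*t), exp(-5*t)]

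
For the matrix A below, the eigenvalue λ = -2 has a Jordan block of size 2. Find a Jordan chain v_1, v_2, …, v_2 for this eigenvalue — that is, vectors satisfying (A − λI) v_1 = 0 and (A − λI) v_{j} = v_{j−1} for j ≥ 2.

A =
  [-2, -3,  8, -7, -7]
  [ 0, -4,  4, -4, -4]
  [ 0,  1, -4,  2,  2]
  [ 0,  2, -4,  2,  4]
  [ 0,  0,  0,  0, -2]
A Jordan chain for λ = -2 of length 2:
v_1 = (-3, -2, 1, 2, 0)ᵀ
v_2 = (0, 1, 0, 0, 0)ᵀ

Let N = A − (-2)·I. We want v_2 with N^2 v_2 = 0 but N^1 v_2 ≠ 0; then v_{j-1} := N · v_j for j = 2, …, 2.

Pick v_2 = (0, 1, 0, 0, 0)ᵀ.
Then v_1 = N · v_2 = (-3, -2, 1, 2, 0)ᵀ.

Sanity check: (A − (-2)·I) v_1 = (0, 0, 0, 0, 0)ᵀ = 0. ✓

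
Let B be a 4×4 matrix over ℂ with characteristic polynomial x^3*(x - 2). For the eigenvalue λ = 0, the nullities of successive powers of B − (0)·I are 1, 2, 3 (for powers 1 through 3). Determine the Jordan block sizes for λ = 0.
Block sizes for λ = 0: [3]

From the dimensions of kernels of powers, the number of Jordan blocks of size at least j is d_j − d_{j−1} where d_j = dim ker(N^j) (with d_0 = 0). Computing the differences gives [1, 1, 1].
The number of blocks of size exactly k is (#blocks of size ≥ k) − (#blocks of size ≥ k + 1), so the partition is: 1 block(s) of size 3.
In nonincreasing order the block sizes are [3].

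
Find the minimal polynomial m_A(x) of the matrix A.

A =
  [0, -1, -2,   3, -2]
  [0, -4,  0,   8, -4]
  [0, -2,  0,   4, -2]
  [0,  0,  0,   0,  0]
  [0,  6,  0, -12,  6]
x^3 - 2*x^2

The characteristic polynomial is χ_A(x) = x^4*(x - 2), so the eigenvalues are known. The minimal polynomial is
  m_A(x) = Π_λ (x − λ)^{k_λ}
where k_λ is the size of the *largest* Jordan block for λ (equivalently, the smallest k with (A − λI)^k v = 0 for every generalised eigenvector v of λ).

  λ = 0: largest Jordan block has size 2, contributing (x − 0)^2
  λ = 2: largest Jordan block has size 1, contributing (x − 2)

So m_A(x) = x^2*(x - 2) = x^3 - 2*x^2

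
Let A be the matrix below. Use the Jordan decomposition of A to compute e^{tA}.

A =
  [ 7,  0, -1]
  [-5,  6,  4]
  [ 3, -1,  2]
e^{tA} =
  [t^2*exp(5*t)/2 + 2*t*exp(5*t) + exp(5*t), t^2*exp(5*t)/2, t^2*exp(5*t)/2 - t*exp(5*t)]
  [-3*t^2*exp(5*t)/2 - 5*t*exp(5*t), -3*t^2*exp(5*t)/2 + t*exp(5*t) + exp(5*t), -3*t^2*exp(5*t)/2 + 4*t*exp(5*t)]
  [t^2*exp(5*t) + 3*t*exp(5*t), t^2*exp(5*t) - t*exp(5*t), t^2*exp(5*t) - 3*t*exp(5*t) + exp(5*t)]

Strategy: write A = P · J · P⁻¹ where J is a Jordan canonical form, so e^{tA} = P · e^{tJ} · P⁻¹, and e^{tJ} can be computed block-by-block.

A has Jordan form
J =
  [5, 1, 0]
  [0, 5, 1]
  [0, 0, 5]
(up to reordering of blocks).

Per-block formulas:
  For a 3×3 Jordan block J_3(5): exp(t · J_3(5)) = e^(5t)·(I + t·N + (t^2/2)·N^2), where N is the 3×3 nilpotent shift.

After assembling e^{tJ} and conjugating by P, we get:

e^{tA} =
  [t^2*exp(5*t)/2 + 2*t*exp(5*t) + exp(5*t), t^2*exp(5*t)/2, t^2*exp(5*t)/2 - t*exp(5*t)]
  [-3*t^2*exp(5*t)/2 - 5*t*exp(5*t), -3*t^2*exp(5*t)/2 + t*exp(5*t) + exp(5*t), -3*t^2*exp(5*t)/2 + 4*t*exp(5*t)]
  [t^2*exp(5*t) + 3*t*exp(5*t), t^2*exp(5*t) - t*exp(5*t), t^2*exp(5*t) - 3*t*exp(5*t) + exp(5*t)]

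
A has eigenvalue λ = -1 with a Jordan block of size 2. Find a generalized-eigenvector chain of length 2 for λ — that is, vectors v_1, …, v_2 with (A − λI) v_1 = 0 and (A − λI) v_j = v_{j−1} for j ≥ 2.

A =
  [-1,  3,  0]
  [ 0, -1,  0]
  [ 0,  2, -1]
A Jordan chain for λ = -1 of length 2:
v_1 = (3, 0, 2)ᵀ
v_2 = (0, 1, 0)ᵀ

Let N = A − (-1)·I. We want v_2 with N^2 v_2 = 0 but N^1 v_2 ≠ 0; then v_{j-1} := N · v_j for j = 2, …, 2.

Pick v_2 = (0, 1, 0)ᵀ.
Then v_1 = N · v_2 = (3, 0, 2)ᵀ.

Sanity check: (A − (-1)·I) v_1 = (0, 0, 0)ᵀ = 0. ✓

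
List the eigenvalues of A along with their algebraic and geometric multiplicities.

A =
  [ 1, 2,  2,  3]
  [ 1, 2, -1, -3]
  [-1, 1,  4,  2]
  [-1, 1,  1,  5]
λ = 3: alg = 4, geom = 2

Step 1 — factor the characteristic polynomial to read off the algebraic multiplicities:
  χ_A(x) = (x - 3)^4

Step 2 — compute geometric multiplicities via the rank-nullity identity g(λ) = n − rank(A − λI):
  rank(A − (3)·I) = 2, so dim ker(A − (3)·I) = n − 2 = 2

Summary:
  λ = 3: algebraic multiplicity = 4, geometric multiplicity = 2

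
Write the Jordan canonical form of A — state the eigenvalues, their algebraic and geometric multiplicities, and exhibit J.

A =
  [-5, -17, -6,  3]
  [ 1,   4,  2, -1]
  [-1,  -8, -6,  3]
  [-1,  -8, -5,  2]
J_1(-2) ⊕ J_3(-1)

The characteristic polynomial is
  det(x·I − A) = x^4 + 5*x^3 + 9*x^2 + 7*x + 2 = (x + 1)^3*(x + 2)

Eigenvalues and multiplicities (the geometric multiplicity of λ is n − rank(A − λI), which equals the number of Jordan blocks for λ):
  λ = -2: algebraic multiplicity = 1, geometric multiplicity = 1
  λ = -1: algebraic multiplicity = 3, geometric multiplicity = 1

Determining the block sizes for each eigenvalue:
  λ = -2: one block (gm = 1), so the single block has size am = 1 → block sizes [1]
  λ = -1: one block (gm = 1), so the single block has size am = 3 → block sizes [3]

Assembling the blocks gives a Jordan form
J =
  [-2,  0,  0,  0]
  [ 0, -1,  1,  0]
  [ 0,  0, -1,  1]
  [ 0,  0,  0, -1]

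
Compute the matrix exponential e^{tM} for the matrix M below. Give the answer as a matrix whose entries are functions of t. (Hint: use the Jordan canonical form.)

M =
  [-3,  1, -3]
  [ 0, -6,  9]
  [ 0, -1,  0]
e^{tM} =
  [exp(-3*t), t*exp(-3*t), -3*t*exp(-3*t)]
  [0, -3*t*exp(-3*t) + exp(-3*t), 9*t*exp(-3*t)]
  [0, -t*exp(-3*t), 3*t*exp(-3*t) + exp(-3*t)]

Strategy: write M = P · J · P⁻¹ where J is a Jordan canonical form, so e^{tM} = P · e^{tJ} · P⁻¹, and e^{tJ} can be computed block-by-block.

M has Jordan form
J =
  [-3,  1,  0]
  [ 0, -3,  0]
  [ 0,  0, -3]
(up to reordering of blocks).

Per-block formulas:
  For a 1×1 block at λ = -3: exp(t · [-3]) = [e^(-3t)].
  For a 2×2 Jordan block J_2(-3): exp(t · J_2(-3)) = e^(-3t)·(I + t·N), where N is the 2×2 nilpotent shift.

After assembling e^{tJ} and conjugating by P, we get:

e^{tM} =
  [exp(-3*t), t*exp(-3*t), -3*t*exp(-3*t)]
  [0, -3*t*exp(-3*t) + exp(-3*t), 9*t*exp(-3*t)]
  [0, -t*exp(-3*t), 3*t*exp(-3*t) + exp(-3*t)]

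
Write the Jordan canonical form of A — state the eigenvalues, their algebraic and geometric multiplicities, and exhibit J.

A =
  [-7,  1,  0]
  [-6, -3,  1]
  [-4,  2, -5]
J_3(-5)

The characteristic polynomial is
  det(x·I − A) = x^3 + 15*x^2 + 75*x + 125 = (x + 5)^3

Eigenvalues and multiplicities (the geometric multiplicity of λ is n − rank(A − λI), which equals the number of Jordan blocks for λ):
  λ = -5: algebraic multiplicity = 3, geometric multiplicity = 1

Determining the block sizes for each eigenvalue:
  λ = -5: one block (gm = 1), so the single block has size am = 3 → block sizes [3]

Assembling the blocks gives a Jordan form
J =
  [-5,  1,  0]
  [ 0, -5,  1]
  [ 0,  0, -5]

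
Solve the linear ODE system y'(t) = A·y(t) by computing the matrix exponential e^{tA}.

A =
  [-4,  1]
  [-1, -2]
e^{tA} =
  [-t*exp(-3*t) + exp(-3*t), t*exp(-3*t)]
  [-t*exp(-3*t), t*exp(-3*t) + exp(-3*t)]

Strategy: write A = P · J · P⁻¹ where J is a Jordan canonical form, so e^{tA} = P · e^{tJ} · P⁻¹, and e^{tJ} can be computed block-by-block.

A has Jordan form
J =
  [-3,  1]
  [ 0, -3]
(up to reordering of blocks).

Per-block formulas:
  For a 2×2 Jordan block J_2(-3): exp(t · J_2(-3)) = e^(-3t)·(I + t·N), where N is the 2×2 nilpotent shift.

After assembling e^{tJ} and conjugating by P, we get:

e^{tA} =
  [-t*exp(-3*t) + exp(-3*t), t*exp(-3*t)]
  [-t*exp(-3*t), t*exp(-3*t) + exp(-3*t)]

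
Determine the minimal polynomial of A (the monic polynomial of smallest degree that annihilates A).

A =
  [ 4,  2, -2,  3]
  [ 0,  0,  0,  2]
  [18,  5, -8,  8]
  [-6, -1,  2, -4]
x^3 + 6*x^2 + 12*x + 8

The characteristic polynomial is χ_A(x) = (x + 2)^4, so the eigenvalues are known. The minimal polynomial is
  m_A(x) = Π_λ (x − λ)^{k_λ}
where k_λ is the size of the *largest* Jordan block for λ (equivalently, the smallest k with (A − λI)^k v = 0 for every generalised eigenvector v of λ).

  λ = -2: largest Jordan block has size 3, contributing (x + 2)^3

So m_A(x) = (x + 2)^3 = x^3 + 6*x^2 + 12*x + 8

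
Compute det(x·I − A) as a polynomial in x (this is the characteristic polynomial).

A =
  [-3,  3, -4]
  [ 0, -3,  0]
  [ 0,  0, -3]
x^3 + 9*x^2 + 27*x + 27

Expanding det(x·I − A) (e.g. by cofactor expansion or by noting that A is similar to its Jordan form J, which has the same characteristic polynomial as A) gives
  χ_A(x) = x^3 + 9*x^2 + 27*x + 27
which factors as (x + 3)^3. The eigenvalues (with algebraic multiplicities) are λ = -3 with multiplicity 3.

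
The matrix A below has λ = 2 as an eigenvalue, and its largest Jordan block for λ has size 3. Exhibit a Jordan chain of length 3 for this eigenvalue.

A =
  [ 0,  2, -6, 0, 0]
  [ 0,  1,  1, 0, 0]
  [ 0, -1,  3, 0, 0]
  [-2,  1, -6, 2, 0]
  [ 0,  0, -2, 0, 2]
A Jordan chain for λ = 2 of length 3:
v_1 = (0, 0, 0, 1, 2)ᵀ
v_2 = (2, -1, -1, 1, 0)ᵀ
v_3 = (0, 1, 0, 0, 0)ᵀ

Let N = A − (2)·I. We want v_3 with N^3 v_3 = 0 but N^2 v_3 ≠ 0; then v_{j-1} := N · v_j for j = 3, …, 2.

Pick v_3 = (0, 1, 0, 0, 0)ᵀ.
Then v_2 = N · v_3 = (2, -1, -1, 1, 0)ᵀ.
Then v_1 = N · v_2 = (0, 0, 0, 1, 2)ᵀ.

Sanity check: (A − (2)·I) v_1 = (0, 0, 0, 0, 0)ᵀ = 0. ✓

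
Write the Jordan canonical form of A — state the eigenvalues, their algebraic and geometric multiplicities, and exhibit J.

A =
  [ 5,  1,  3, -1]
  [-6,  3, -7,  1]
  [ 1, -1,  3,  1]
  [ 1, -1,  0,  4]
J_3(3) ⊕ J_1(6)

The characteristic polynomial is
  det(x·I − A) = x^4 - 15*x^3 + 81*x^2 - 189*x + 162 = (x - 6)*(x - 3)^3

Eigenvalues and multiplicities (the geometric multiplicity of λ is n − rank(A − λI), which equals the number of Jordan blocks for λ):
  λ = 3: algebraic multiplicity = 3, geometric multiplicity = 1
  λ = 6: algebraic multiplicity = 1, geometric multiplicity = 1

Determining the block sizes for each eigenvalue:
  λ = 3: one block (gm = 1), so the single block has size am = 3 → block sizes [3]
  λ = 6: one block (gm = 1), so the single block has size am = 1 → block sizes [1]

Assembling the blocks gives a Jordan form
J =
  [3, 1, 0, 0]
  [0, 3, 1, 0]
  [0, 0, 3, 0]
  [0, 0, 0, 6]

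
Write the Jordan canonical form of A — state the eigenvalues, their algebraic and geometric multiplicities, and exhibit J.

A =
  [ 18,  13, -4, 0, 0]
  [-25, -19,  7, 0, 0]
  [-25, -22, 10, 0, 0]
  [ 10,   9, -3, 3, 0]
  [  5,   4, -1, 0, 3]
J_3(3) ⊕ J_1(3) ⊕ J_1(3)

The characteristic polynomial is
  det(x·I − A) = x^5 - 15*x^4 + 90*x^3 - 270*x^2 + 405*x - 243 = (x - 3)^5

Eigenvalues and multiplicities (the geometric multiplicity of λ is n − rank(A − λI), which equals the number of Jordan blocks for λ):
  λ = 3: algebraic multiplicity = 5, geometric multiplicity = 3

Determining the block sizes for each eigenvalue:
  λ = 3: with am = 5 and gm = 3, the partition is not yet determined (e.g. several partitions of 5 into 3 parts exist). Let N = A − (3)·I. Computing rank(N^1) = 2, rank(N^2) = 1, rank(N^3) = 0; the number of blocks of size ≥ j is rank(N^{j−1}) − rank(N^j), giving [3, 1, 1]. So we have 1 block(s) of size 3, 2 block(s) of size 1 → block sizes [3, 1, 1]

Assembling the blocks gives a Jordan form
J =
  [3, 1, 0, 0, 0]
  [0, 3, 1, 0, 0]
  [0, 0, 3, 0, 0]
  [0, 0, 0, 3, 0]
  [0, 0, 0, 0, 3]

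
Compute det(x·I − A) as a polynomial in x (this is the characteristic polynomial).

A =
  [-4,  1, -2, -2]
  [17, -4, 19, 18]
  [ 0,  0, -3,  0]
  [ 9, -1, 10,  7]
x^4 + 4*x^3 - 18*x^2 - 108*x - 135

Expanding det(x·I − A) (e.g. by cofactor expansion or by noting that A is similar to its Jordan form J, which has the same characteristic polynomial as A) gives
  χ_A(x) = x^4 + 4*x^3 - 18*x^2 - 108*x - 135
which factors as (x - 5)*(x + 3)^3. The eigenvalues (with algebraic multiplicities) are λ = -3 with multiplicity 3, λ = 5 with multiplicity 1.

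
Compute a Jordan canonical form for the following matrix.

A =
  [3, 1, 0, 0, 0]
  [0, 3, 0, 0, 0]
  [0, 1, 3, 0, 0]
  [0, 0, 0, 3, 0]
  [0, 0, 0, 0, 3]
J_2(3) ⊕ J_1(3) ⊕ J_1(3) ⊕ J_1(3)

The characteristic polynomial is
  det(x·I − A) = x^5 - 15*x^4 + 90*x^3 - 270*x^2 + 405*x - 243 = (x - 3)^5

Eigenvalues and multiplicities (the geometric multiplicity of λ is n − rank(A − λI), which equals the number of Jordan blocks for λ):
  λ = 3: algebraic multiplicity = 5, geometric multiplicity = 4

Determining the block sizes for each eigenvalue:
  λ = 3: 4 blocks summing to 5 forces exactly one block of size 2 and the rest size 1 → block sizes [2, 1, 1, 1]

Assembling the blocks gives a Jordan form
J =
  [3, 1, 0, 0, 0]
  [0, 3, 0, 0, 0]
  [0, 0, 3, 0, 0]
  [0, 0, 0, 3, 0]
  [0, 0, 0, 0, 3]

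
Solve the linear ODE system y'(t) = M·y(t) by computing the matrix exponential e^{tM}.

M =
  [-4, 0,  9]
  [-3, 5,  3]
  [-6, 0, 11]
e^{tM} =
  [-2*exp(5*t) + 3*exp(2*t), 0, 3*exp(5*t) - 3*exp(2*t)]
  [-exp(5*t) + exp(2*t), exp(5*t), exp(5*t) - exp(2*t)]
  [-2*exp(5*t) + 2*exp(2*t), 0, 3*exp(5*t) - 2*exp(2*t)]

Strategy: write M = P · J · P⁻¹ where J is a Jordan canonical form, so e^{tM} = P · e^{tJ} · P⁻¹, and e^{tJ} can be computed block-by-block.

M has Jordan form
J =
  [2, 0, 0]
  [0, 5, 0]
  [0, 0, 5]
(up to reordering of blocks).

Per-block formulas:
  For a 1×1 block at λ = 5: exp(t · [5]) = [e^(5t)].
  For a 1×1 block at λ = 2: exp(t · [2]) = [e^(2t)].

After assembling e^{tJ} and conjugating by P, we get:

e^{tM} =
  [-2*exp(5*t) + 3*exp(2*t), 0, 3*exp(5*t) - 3*exp(2*t)]
  [-exp(5*t) + exp(2*t), exp(5*t), exp(5*t) - exp(2*t)]
  [-2*exp(5*t) + 2*exp(2*t), 0, 3*exp(5*t) - 2*exp(2*t)]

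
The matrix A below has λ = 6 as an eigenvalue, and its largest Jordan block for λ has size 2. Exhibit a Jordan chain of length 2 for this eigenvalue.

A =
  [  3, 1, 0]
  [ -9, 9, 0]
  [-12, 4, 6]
A Jordan chain for λ = 6 of length 2:
v_1 = (-3, -9, -12)ᵀ
v_2 = (1, 0, 0)ᵀ

Let N = A − (6)·I. We want v_2 with N^2 v_2 = 0 but N^1 v_2 ≠ 0; then v_{j-1} := N · v_j for j = 2, …, 2.

Pick v_2 = (1, 0, 0)ᵀ.
Then v_1 = N · v_2 = (-3, -9, -12)ᵀ.

Sanity check: (A − (6)·I) v_1 = (0, 0, 0)ᵀ = 0. ✓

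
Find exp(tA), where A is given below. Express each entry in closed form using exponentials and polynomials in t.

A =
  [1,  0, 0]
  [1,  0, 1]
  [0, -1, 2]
e^{tA} =
  [exp(t), 0, 0]
  [-t^2*exp(t)/2 + t*exp(t), -t*exp(t) + exp(t), t*exp(t)]
  [-t^2*exp(t)/2, -t*exp(t), t*exp(t) + exp(t)]

Strategy: write A = P · J · P⁻¹ where J is a Jordan canonical form, so e^{tA} = P · e^{tJ} · P⁻¹, and e^{tJ} can be computed block-by-block.

A has Jordan form
J =
  [1, 1, 0]
  [0, 1, 1]
  [0, 0, 1]
(up to reordering of blocks).

Per-block formulas:
  For a 3×3 Jordan block J_3(1): exp(t · J_3(1)) = e^(1t)·(I + t·N + (t^2/2)·N^2), where N is the 3×3 nilpotent shift.

After assembling e^{tJ} and conjugating by P, we get:

e^{tA} =
  [exp(t), 0, 0]
  [-t^2*exp(t)/2 + t*exp(t), -t*exp(t) + exp(t), t*exp(t)]
  [-t^2*exp(t)/2, -t*exp(t), t*exp(t) + exp(t)]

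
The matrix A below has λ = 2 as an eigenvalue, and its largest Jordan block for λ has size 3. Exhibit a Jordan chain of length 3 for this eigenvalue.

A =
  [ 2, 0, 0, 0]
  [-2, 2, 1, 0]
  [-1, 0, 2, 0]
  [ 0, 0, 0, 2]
A Jordan chain for λ = 2 of length 3:
v_1 = (0, -1, 0, 0)ᵀ
v_2 = (0, -2, -1, 0)ᵀ
v_3 = (1, 0, 0, 0)ᵀ

Let N = A − (2)·I. We want v_3 with N^3 v_3 = 0 but N^2 v_3 ≠ 0; then v_{j-1} := N · v_j for j = 3, …, 2.

Pick v_3 = (1, 0, 0, 0)ᵀ.
Then v_2 = N · v_3 = (0, -2, -1, 0)ᵀ.
Then v_1 = N · v_2 = (0, -1, 0, 0)ᵀ.

Sanity check: (A − (2)·I) v_1 = (0, 0, 0, 0)ᵀ = 0. ✓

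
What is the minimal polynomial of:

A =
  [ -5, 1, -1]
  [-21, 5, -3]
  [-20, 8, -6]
x^3 + 6*x^2 - 32

The characteristic polynomial is χ_A(x) = (x - 2)*(x + 4)^2, so the eigenvalues are known. The minimal polynomial is
  m_A(x) = Π_λ (x − λ)^{k_λ}
where k_λ is the size of the *largest* Jordan block for λ (equivalently, the smallest k with (A − λI)^k v = 0 for every generalised eigenvector v of λ).

  λ = -4: largest Jordan block has size 2, contributing (x + 4)^2
  λ = 2: largest Jordan block has size 1, contributing (x − 2)

So m_A(x) = (x - 2)*(x + 4)^2 = x^3 + 6*x^2 - 32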